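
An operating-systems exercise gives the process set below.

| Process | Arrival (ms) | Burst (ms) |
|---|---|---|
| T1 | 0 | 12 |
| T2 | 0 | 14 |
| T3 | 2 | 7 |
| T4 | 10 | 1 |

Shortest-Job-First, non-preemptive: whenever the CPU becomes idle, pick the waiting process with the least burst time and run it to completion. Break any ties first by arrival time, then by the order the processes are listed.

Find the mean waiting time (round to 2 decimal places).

Gantt: | T1 0-12 | T4 12-13 | T3 13-20 | T2 20-34 |
Completion: T1=12  T2=34  T3=20  T4=13
Turnaround (C−A): T1=12  T2=34  T3=18  T4=3
Waiting times: T1=0, T2=20, T3=11, T4=2
Average waiting = (0+20+11+2) / 4 = 33/4 = 8.25

8.25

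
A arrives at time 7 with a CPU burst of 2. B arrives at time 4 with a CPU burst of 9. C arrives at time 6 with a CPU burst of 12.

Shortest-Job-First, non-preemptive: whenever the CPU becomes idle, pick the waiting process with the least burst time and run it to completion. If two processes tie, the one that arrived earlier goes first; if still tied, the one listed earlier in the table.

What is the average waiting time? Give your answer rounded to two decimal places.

5.00

Timeline: | idle 0-4 | B 4-13 | A 13-15 | C 15-27 |
Completion: A=15  B=13  C=27
Turnaround (C−A): A=8  B=9  C=21
Waiting times: A=6, B=0, C=9
Average waiting = (6+0+9) / 3 = 15/3 = 5.00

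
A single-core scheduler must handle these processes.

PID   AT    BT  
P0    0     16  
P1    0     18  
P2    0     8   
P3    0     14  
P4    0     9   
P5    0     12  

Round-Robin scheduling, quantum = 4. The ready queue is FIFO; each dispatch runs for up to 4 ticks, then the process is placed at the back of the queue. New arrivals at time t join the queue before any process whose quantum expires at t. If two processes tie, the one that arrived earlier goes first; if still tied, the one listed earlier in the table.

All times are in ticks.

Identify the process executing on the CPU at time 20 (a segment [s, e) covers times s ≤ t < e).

P5

Timeline: | P0 0-4 | P1 4-8 | P2 8-12 | P3 12-16 | P4 16-20 | P5 20-24 | P0 24-28 | P1 28-32 | P2 32-36 | P3 36-40 | P4 40-44 | P5 44-48 | P0 48-52 | P1 52-56 | P3 56-60 | P4 60-61 | P5 61-65 | P0 65-69 | P1 69-73 | P3 73-75 | P1 75-77 |
Completion: P0=69  P1=77  P2=36  P3=75  P4=61  P5=65
Turnaround (C−A): P0=69  P1=77  P2=36  P3=75  P4=61  P5=65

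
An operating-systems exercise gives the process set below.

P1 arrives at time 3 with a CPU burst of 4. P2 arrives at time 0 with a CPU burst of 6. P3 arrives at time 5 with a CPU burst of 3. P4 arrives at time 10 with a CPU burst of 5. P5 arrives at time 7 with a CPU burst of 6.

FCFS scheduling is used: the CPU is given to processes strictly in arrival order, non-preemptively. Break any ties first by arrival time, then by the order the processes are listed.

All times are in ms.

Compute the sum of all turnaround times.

Timeline: | P2 0-6 | P1 6-10 | P3 10-13 | P5 13-19 | P4 19-24 |
Completion: P1=10  P2=6  P3=13  P4=24  P5=19
Turnaround = completion − arrival: P1=7, P2=6, P3=8, P4=14, P5=12
Total turnaround = 7 + 6 + 8 + 14 + 12 = 47

47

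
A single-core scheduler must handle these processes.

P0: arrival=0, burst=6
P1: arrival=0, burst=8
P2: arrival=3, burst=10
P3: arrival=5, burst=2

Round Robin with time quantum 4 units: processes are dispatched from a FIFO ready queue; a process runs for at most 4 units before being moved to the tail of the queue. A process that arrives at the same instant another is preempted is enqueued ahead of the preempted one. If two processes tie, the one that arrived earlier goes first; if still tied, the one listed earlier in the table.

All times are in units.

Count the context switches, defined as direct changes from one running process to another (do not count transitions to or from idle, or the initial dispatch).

Gantt: | P0 0-4 | P1 4-8 | P2 8-12 | P0 12-14 | P3 14-16 | P1 16-20 | P2 20-26 |
Completion: P0=14  P1=20  P2=26  P3=16
Turnaround (C−A): P0=14  P1=20  P2=23  P3=11

6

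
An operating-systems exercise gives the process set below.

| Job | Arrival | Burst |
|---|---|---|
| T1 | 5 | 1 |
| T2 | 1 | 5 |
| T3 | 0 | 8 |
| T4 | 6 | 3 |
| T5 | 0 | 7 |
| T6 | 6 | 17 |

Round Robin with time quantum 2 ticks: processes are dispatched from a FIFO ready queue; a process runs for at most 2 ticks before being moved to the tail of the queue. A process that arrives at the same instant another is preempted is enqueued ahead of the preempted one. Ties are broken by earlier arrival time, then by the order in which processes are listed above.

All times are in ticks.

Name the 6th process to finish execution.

T6

Schedule: | T3 0-2 | T5 2-4 | T2 4-6 | T3 6-8 | T5 8-10 | T1 10-11 | T4 11-13 | T6 13-15 | T2 15-17 | T3 17-19 | T5 19-21 | T4 21-22 | T6 22-24 | T2 24-25 | T3 25-27 | T5 27-28 | T6 28-41 |
Completion: T1=11  T2=25  T3=27  T4=22  T5=28  T6=41
Finish order: T1 → T4 → T2 → T3 → T5 → T6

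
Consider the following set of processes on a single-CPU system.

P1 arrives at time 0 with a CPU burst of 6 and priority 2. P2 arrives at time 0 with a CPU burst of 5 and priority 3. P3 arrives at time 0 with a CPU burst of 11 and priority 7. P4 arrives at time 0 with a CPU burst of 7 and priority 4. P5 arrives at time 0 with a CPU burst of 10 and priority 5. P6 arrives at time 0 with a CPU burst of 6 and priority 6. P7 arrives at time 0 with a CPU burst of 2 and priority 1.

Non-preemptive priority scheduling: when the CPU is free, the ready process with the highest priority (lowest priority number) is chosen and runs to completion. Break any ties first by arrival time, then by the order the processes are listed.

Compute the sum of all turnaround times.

156

Gantt: | P7 0-2 | P1 2-8 | P2 8-13 | P4 13-20 | P5 20-30 | P6 30-36 | P3 36-47 |
Completion: P1=8  P2=13  P3=47  P4=20  P5=30  P6=36  P7=2
Turnaround = completion − arrival: P1=8, P2=13, P3=47, P4=20, P5=30, P6=36, P7=2
Total turnaround = 8 + 13 + 47 + 20 + 30 + 36 + 2 = 156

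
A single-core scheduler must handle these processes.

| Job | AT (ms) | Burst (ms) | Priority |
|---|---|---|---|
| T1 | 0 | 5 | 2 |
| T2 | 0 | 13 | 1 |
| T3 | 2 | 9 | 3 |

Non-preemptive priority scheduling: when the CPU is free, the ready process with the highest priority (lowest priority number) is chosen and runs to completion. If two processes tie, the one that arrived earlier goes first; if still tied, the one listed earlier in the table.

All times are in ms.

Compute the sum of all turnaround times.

56

Gantt: | T2 0-13 | T1 13-18 | T3 18-27 |
Completion: T1=18  T2=13  T3=27
Turnaround = completion − arrival: T1=18, T2=13, T3=25
Total turnaround = 18 + 13 + 25 = 56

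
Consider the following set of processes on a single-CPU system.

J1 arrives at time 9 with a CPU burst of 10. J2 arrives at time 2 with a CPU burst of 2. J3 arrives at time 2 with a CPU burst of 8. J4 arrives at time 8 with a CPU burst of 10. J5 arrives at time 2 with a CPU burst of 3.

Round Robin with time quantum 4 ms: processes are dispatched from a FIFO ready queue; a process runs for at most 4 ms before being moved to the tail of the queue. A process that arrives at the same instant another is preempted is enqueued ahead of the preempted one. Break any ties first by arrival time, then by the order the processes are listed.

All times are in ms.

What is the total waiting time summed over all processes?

Schedule: | idle 0-2 | J2 2-4 | J3 4-8 | J5 8-11 | J4 11-15 | J3 15-19 | J1 19-23 | J4 23-27 | J1 27-31 | J4 31-33 | J1 33-35 |
Completion: J1=35  J2=4  J3=19  J4=33  J5=11
Waiting = turnaround − burst: J1=16, J2=0, J3=9, J4=15, J5=6
Total waiting = 16 + 0 + 9 + 15 + 6 = 46

46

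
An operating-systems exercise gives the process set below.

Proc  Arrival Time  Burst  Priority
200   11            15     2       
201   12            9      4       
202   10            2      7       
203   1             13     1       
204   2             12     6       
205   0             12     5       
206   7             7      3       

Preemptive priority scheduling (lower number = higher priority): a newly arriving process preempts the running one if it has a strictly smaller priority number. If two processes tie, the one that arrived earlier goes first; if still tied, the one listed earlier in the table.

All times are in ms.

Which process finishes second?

200

Timeline: | 205 0-1 | 203 1-14 | 200 14-29 | 206 29-36 | 201 36-45 | 205 45-56 | 204 56-68 | 202 68-70 |
Completion: 200=29  201=45  202=70  203=14  204=68  205=56  206=36
Turnaround (C−A): 200=18  201=33  202=60  203=13  204=66  205=56  206=29
Finish order: 203 → 200 → 206 → 201 → 205 → 204 → 202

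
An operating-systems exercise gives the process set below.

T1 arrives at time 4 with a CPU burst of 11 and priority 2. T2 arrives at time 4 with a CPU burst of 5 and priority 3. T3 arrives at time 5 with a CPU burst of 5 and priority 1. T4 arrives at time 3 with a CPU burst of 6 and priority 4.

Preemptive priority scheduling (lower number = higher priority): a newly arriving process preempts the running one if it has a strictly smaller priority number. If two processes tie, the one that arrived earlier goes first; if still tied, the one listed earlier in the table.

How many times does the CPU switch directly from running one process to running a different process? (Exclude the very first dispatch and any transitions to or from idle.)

Gantt: | idle 0-3 | T4 3-4 | T1 4-5 | T3 5-10 | T1 10-20 | T2 20-25 | T4 25-30 |
Completion: T1=20  T2=25  T3=10  T4=30

5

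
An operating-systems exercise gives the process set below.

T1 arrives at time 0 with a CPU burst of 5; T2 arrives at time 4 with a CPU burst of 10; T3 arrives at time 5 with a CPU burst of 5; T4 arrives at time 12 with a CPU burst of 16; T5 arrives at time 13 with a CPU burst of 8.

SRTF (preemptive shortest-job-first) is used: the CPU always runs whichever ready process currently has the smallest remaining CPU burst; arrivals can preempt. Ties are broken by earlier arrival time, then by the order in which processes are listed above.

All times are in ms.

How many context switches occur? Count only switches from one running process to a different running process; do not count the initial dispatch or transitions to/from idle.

4

Timeline: | T1 0-5 | T3 5-10 | T2 10-20 | T5 20-28 | T4 28-44 |
Completion: T1=5  T2=20  T3=10  T4=44  T5=28
Turnaround (C−A): T1=5  T2=16  T3=5  T4=32  T5=15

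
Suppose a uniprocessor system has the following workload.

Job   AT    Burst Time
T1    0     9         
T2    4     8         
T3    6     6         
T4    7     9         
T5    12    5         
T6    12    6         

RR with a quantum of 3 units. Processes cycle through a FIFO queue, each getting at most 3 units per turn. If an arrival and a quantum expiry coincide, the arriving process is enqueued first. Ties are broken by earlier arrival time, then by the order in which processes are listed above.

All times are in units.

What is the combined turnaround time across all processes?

Timeline: | T1 0-6 | T2 6-9 | T3 9-12 | T1 12-15 | T4 15-18 | T2 18-21 | T5 21-24 | T6 24-27 | T3 27-30 | T4 30-33 | T2 33-35 | T5 35-37 | T6 37-40 | T4 40-43 |
Completion: T1=15  T2=35  T3=30  T4=43  T5=37  T6=40
Turnaround (C−A): T1=15  T2=31  T3=24  T4=36  T5=25  T6=28
Turnaround = completion − arrival: T1=15, T2=31, T3=24, T4=36, T5=25, T6=28
Total turnaround = 15 + 31 + 24 + 36 + 25 + 28 = 159

159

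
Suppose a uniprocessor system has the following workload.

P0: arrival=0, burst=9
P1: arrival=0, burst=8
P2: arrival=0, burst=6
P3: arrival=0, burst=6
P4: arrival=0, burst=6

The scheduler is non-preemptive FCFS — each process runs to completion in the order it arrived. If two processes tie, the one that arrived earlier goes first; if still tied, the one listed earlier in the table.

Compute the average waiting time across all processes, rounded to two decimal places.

Schedule: | P0 0-9 | P1 9-17 | P2 17-23 | P3 23-29 | P4 29-35 |
Completion: P0=9  P1=17  P2=23  P3=29  P4=35
Waiting times: P0=0, P1=9, P2=17, P3=23, P4=29
Average waiting = (0+9+17+23+29) / 5 = 78/5 = 15.60

15.60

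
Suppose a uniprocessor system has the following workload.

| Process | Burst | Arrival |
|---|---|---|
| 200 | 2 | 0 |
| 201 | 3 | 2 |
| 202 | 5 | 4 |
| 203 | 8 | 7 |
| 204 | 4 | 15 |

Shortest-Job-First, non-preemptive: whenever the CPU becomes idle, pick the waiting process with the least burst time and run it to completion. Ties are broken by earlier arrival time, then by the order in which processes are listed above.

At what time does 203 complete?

18

Gantt: | 200 0-2 | 201 2-5 | 202 5-10 | 203 10-18 | 204 18-22 |
Completion: 200=2  201=5  202=10  203=18  204=22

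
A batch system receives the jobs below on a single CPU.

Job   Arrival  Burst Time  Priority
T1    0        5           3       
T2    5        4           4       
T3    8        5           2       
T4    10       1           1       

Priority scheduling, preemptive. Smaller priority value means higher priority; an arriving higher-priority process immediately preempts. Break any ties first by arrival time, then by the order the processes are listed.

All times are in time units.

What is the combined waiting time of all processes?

Timeline: | T1 0-5 | T2 5-8 | T3 8-10 | T4 10-11 | T3 11-14 | T2 14-15 |
Completion: T1=5  T2=15  T3=14  T4=11
Waiting = turnaround − burst: T1=0, T2=6, T3=1, T4=0
Total waiting = 0 + 6 + 1 + 0 = 7

7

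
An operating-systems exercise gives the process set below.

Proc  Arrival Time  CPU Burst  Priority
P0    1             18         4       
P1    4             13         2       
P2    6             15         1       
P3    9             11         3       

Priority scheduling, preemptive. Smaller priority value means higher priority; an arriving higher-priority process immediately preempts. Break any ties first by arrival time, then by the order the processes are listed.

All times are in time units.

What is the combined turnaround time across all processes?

134

Gantt: | idle 0-1 | P0 1-4 | P1 4-6 | P2 6-21 | P1 21-32 | P3 32-43 | P0 43-58 |
Completion: P0=58  P1=32  P2=21  P3=43
Turnaround (C−A): P0=57  P1=28  P2=15  P3=34
Turnaround = completion − arrival: P0=57, P1=28, P2=15, P3=34
Total turnaround = 57 + 28 + 15 + 34 = 134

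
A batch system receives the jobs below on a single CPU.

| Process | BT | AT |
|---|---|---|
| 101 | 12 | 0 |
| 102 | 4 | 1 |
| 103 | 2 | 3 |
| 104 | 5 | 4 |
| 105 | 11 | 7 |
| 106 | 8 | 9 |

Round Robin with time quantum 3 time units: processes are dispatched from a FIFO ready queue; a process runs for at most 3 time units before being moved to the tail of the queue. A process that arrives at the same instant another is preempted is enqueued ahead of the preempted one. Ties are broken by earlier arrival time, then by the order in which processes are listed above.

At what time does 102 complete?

15

Gantt: | 101 0-3 | 102 3-6 | 103 6-8 | 101 8-11 | 104 11-14 | 102 14-15 | 105 15-18 | 106 18-21 | 101 21-24 | 104 24-26 | 105 26-29 | 106 29-32 | 101 32-35 | 105 35-38 | 106 38-40 | 105 40-42 |
Completion: 101=35  102=15  103=8  104=26  105=42  106=40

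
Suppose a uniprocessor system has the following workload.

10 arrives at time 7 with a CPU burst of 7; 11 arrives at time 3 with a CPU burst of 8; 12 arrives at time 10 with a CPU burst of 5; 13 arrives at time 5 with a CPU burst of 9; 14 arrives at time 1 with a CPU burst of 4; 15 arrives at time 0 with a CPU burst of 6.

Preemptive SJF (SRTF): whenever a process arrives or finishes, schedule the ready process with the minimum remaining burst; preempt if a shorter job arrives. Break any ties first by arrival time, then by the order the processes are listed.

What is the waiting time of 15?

4

Timeline: | 15 0-1 | 14 1-5 | 15 5-10 | 12 10-15 | 10 15-22 | 11 22-30 | 13 30-39 |
Completion: 10=22  11=30  12=15  13=39  14=5  15=10
Turnaround (C−A): 10=15  11=27  12=5  13=34  14=4  15=10
Waiting(15) = turnaround − burst = 10 − 6 = 4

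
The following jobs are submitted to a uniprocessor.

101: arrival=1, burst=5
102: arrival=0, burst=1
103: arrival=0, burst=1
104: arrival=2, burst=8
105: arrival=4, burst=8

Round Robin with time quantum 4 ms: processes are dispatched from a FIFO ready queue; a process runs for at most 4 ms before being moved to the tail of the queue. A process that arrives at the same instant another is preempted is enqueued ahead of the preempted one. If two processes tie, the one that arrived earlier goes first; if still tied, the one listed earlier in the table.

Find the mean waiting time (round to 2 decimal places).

6.00

Timeline: | 102 0-1 | 103 1-2 | 101 2-6 | 104 6-10 | 105 10-14 | 101 14-15 | 104 15-19 | 105 19-23 |
Completion: 101=15  102=1  103=2  104=19  105=23
Turnaround (C−A): 101=14  102=1  103=2  104=17  105=19
Waiting times: 101=9, 102=0, 103=1, 104=9, 105=11
Average waiting = (9+0+1+9+11) / 5 = 30/5 = 6.00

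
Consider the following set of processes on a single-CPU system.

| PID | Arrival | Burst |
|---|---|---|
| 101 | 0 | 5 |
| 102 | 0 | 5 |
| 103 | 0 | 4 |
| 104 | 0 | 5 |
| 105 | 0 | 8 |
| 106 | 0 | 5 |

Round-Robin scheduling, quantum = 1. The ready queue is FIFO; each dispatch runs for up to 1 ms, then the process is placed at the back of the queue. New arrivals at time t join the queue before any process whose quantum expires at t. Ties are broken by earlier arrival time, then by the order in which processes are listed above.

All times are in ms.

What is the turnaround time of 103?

Gantt: | 101 0-1 | 102 1-2 | 103 2-3 | 104 3-4 | 105 4-5 | 106 5-6 | 101 6-7 | 102 7-8 | 103 8-9 | 104 9-10 | 105 10-11 | 106 11-12 | 101 12-13 | 102 13-14 | 103 14-15 | 104 15-16 | 105 16-17 | 106 17-18 | 101 18-19 | 102 19-20 | 103 20-21 | 104 21-22 | 105 22-23 | 106 23-24 | 101 24-25 | 102 25-26 | 104 26-27 | 105 27-28 | 106 28-29 | 105 29-32 |
Completion: 101=25  102=26  103=21  104=27  105=32  106=29
Turnaround (C−A): 101=25  102=26  103=21  104=27  105=32  106=29
Turnaround(103) = completion − arrival = 21 − 0 = 21

21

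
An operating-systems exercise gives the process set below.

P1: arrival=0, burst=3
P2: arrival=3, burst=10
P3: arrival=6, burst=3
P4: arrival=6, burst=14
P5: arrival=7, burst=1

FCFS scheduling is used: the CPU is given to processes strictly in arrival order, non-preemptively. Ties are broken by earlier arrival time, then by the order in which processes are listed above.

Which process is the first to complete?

Schedule: | P1 0-3 | P2 3-13 | P3 13-16 | P4 16-30 | P5 30-31 |
Completion: P1=3  P2=13  P3=16  P4=30  P5=31
Turnaround (C−A): P1=3  P2=10  P3=10  P4=24  P5=24
Finish order: P1 → P2 → P3 → P4 → P5

P1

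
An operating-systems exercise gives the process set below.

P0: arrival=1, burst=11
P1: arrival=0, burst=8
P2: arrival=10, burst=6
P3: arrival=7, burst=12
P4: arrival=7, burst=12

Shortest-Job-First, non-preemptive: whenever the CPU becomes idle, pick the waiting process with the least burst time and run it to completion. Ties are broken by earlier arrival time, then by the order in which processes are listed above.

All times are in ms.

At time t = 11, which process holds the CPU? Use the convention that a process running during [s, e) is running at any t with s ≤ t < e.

P0

Gantt: | P1 0-8 | P0 8-19 | P2 19-25 | P3 25-37 | P4 37-49 |
Completion: P0=19  P1=8  P2=25  P3=37  P4=49
Turnaround (C−A): P0=18  P1=8  P2=15  P3=30  P4=42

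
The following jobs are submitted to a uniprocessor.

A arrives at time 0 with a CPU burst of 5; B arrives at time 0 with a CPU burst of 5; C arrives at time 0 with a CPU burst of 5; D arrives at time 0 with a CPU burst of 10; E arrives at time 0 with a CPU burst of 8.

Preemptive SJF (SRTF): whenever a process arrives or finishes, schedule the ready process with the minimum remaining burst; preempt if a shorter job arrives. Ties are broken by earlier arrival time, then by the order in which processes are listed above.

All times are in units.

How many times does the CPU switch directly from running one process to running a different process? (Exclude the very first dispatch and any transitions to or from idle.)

Timeline: | A 0-5 | B 5-10 | C 10-15 | E 15-23 | D 23-33 |
Completion: A=5  B=10  C=15  D=33  E=23

4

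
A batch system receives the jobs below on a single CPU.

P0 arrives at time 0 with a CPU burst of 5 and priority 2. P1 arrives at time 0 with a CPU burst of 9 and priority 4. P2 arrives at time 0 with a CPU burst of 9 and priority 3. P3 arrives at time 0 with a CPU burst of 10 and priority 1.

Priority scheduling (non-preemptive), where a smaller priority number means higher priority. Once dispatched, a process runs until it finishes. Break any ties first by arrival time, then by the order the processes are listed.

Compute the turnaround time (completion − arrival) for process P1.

Schedule: | P3 0-10 | P0 10-15 | P2 15-24 | P1 24-33 |
Completion: P0=15  P1=33  P2=24  P3=10
Turnaround (C−A): P0=15  P1=33  P2=24  P3=10
Turnaround(P1) = completion − arrival = 33 − 0 = 33

33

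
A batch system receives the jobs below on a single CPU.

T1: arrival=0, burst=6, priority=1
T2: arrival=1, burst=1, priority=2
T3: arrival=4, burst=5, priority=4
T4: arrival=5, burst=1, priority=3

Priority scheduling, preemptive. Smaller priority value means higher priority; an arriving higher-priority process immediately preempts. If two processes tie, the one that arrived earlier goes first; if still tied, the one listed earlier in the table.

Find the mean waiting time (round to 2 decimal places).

2.75

Timeline: | T1 0-6 | T2 6-7 | T4 7-8 | T3 8-13 |
Completion: T1=6  T2=7  T3=13  T4=8
Waiting times: T1=0, T2=5, T3=4, T4=2
Average waiting = (0+5+4+2) / 4 = 11/4 = 2.75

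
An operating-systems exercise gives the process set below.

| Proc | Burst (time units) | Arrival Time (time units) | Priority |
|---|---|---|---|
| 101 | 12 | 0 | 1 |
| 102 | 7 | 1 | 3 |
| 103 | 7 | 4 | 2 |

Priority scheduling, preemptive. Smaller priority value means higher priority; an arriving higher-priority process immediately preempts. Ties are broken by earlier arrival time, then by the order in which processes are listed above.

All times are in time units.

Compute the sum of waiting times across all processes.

Gantt: | 101 0-12 | 103 12-19 | 102 19-26 |
Completion: 101=12  102=26  103=19
Turnaround (C−A): 101=12  102=25  103=15
Waiting = turnaround − burst: 101=0, 102=18, 103=8
Total waiting = 0 + 18 + 8 = 26

26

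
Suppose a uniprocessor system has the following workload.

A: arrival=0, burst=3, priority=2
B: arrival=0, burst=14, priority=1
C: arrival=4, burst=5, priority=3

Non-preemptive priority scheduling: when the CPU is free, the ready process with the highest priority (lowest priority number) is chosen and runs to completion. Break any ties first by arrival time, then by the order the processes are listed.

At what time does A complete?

Schedule: | B 0-14 | A 14-17 | C 17-22 |
Completion: A=17  B=14  C=22

17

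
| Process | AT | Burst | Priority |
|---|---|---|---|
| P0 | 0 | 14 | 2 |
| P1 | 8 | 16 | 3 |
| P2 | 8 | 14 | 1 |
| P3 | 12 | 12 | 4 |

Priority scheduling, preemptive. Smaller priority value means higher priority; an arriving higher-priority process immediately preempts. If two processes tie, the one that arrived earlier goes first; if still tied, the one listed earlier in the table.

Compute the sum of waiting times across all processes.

66

Schedule: | P0 0-8 | P2 8-22 | P0 22-28 | P1 28-44 | P3 44-56 |
Completion: P0=28  P1=44  P2=22  P3=56
Waiting = turnaround − burst: P0=14, P1=20, P2=0, P3=32
Total waiting = 14 + 20 + 0 + 32 = 66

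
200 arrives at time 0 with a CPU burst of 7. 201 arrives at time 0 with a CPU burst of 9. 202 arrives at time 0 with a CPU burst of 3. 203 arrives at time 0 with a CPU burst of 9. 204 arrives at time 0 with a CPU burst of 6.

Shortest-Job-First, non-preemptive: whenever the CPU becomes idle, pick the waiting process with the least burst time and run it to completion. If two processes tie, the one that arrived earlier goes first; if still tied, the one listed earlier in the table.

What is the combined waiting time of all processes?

Schedule: | 202 0-3 | 204 3-9 | 200 9-16 | 201 16-25 | 203 25-34 |
Completion: 200=16  201=25  202=3  203=34  204=9
Turnaround (C−A): 200=16  201=25  202=3  203=34  204=9
Waiting = turnaround − burst: 200=9, 201=16, 202=0, 203=25, 204=3
Total waiting = 9 + 16 + 0 + 25 + 3 = 53

53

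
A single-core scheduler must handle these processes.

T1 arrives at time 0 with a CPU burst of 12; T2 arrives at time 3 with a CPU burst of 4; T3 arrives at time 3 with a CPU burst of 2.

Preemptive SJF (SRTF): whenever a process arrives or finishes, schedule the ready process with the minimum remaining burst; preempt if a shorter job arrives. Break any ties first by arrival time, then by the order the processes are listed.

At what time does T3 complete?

5

Timeline: | T1 0-3 | T3 3-5 | T2 5-9 | T1 9-18 |
Completion: T1=18  T2=9  T3=5
Turnaround (C−A): T1=18  T2=6  T3=2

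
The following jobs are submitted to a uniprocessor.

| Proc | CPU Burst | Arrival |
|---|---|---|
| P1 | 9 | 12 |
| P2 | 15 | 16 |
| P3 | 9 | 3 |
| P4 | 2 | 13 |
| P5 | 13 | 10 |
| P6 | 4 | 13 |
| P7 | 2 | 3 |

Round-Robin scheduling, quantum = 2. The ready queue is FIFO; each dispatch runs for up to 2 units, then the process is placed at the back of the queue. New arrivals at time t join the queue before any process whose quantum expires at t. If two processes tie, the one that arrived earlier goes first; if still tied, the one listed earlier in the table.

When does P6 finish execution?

Schedule: | idle 0-3 | P3 3-5 | P7 5-7 | P3 7-11 | P5 11-13 | P3 13-15 | P1 15-17 | P4 17-19 | P6 19-21 | P5 21-23 | P3 23-24 | P2 24-26 | P1 26-28 | P6 28-30 | P5 30-32 | P2 32-34 | P1 34-36 | P5 36-38 | P2 38-40 | P1 40-42 | P5 42-44 | P2 44-46 | P1 46-47 | P5 47-49 | P2 49-51 | P5 51-52 | P2 52-57 |
Completion: P1=47  P2=57  P3=24  P4=19  P5=52  P6=30  P7=7

30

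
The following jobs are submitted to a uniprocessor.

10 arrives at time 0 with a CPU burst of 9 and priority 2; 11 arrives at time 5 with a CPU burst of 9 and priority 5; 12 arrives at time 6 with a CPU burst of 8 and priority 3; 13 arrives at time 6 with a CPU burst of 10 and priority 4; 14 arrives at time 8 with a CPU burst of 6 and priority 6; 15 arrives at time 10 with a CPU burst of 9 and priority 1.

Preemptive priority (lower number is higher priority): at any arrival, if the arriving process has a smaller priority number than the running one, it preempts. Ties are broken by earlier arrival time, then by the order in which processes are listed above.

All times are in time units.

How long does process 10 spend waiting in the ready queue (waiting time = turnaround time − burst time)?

0

Timeline: | 10 0-9 | 12 9-10 | 15 10-19 | 12 19-26 | 13 26-36 | 11 36-45 | 14 45-51 |
Completion: 10=9  11=45  12=26  13=36  14=51  15=19
Turnaround (C−A): 10=9  11=40  12=20  13=30  14=43  15=9
Waiting(10) = turnaround − burst = 9 − 9 = 0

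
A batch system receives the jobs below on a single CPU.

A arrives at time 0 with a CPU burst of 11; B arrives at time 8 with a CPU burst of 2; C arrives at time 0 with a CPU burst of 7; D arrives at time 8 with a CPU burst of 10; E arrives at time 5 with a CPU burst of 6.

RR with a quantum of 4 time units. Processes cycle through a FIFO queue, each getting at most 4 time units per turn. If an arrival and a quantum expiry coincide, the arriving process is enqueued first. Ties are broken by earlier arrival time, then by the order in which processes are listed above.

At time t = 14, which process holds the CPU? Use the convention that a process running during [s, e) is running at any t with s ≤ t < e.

E

Timeline: | A 0-4 | C 4-8 | A 8-12 | E 12-16 | B 16-18 | D 18-22 | C 22-25 | A 25-28 | E 28-30 | D 30-36 |
Completion: A=28  B=18  C=25  D=36  E=30
Turnaround (C−A): A=28  B=10  C=25  D=28  E=25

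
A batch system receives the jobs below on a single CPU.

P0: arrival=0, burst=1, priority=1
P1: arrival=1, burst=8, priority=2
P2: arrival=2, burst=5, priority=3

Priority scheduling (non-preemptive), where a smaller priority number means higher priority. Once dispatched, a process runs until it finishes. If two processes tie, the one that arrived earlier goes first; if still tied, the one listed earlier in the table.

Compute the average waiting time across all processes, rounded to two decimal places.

2.33

Gantt: | P0 0-1 | P1 1-9 | P2 9-14 |
Completion: P0=1  P1=9  P2=14
Waiting times: P0=0, P1=0, P2=7
Average waiting = (0+0+7) / 3 = 7/3 = 2.33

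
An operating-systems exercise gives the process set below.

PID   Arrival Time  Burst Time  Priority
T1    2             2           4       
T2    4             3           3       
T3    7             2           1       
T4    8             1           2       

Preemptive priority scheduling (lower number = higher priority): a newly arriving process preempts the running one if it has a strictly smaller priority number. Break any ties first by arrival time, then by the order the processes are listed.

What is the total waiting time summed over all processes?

1

Schedule: | idle 0-2 | T1 2-4 | T2 4-7 | T3 7-9 | T4 9-10 |
Completion: T1=4  T2=7  T3=9  T4=10
Waiting = turnaround − burst: T1=0, T2=0, T3=0, T4=1
Total waiting = 0 + 0 + 0 + 1 = 1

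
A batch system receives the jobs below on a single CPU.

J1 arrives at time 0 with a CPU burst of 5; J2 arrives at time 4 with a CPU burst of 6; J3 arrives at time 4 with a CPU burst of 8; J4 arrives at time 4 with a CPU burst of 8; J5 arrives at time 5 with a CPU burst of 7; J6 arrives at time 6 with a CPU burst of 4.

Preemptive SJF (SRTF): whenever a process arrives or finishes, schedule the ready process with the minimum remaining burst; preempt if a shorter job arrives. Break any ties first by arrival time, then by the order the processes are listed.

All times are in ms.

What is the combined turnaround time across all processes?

Gantt: | J1 0-5 | J2 5-6 | J6 6-10 | J2 10-15 | J5 15-22 | J3 22-30 | J4 30-38 |
Completion: J1=5  J2=15  J3=30  J4=38  J5=22  J6=10
Turnaround = completion − arrival: J1=5, J2=11, J3=26, J4=34, J5=17, J6=4
Total turnaround = 5 + 11 + 26 + 34 + 17 + 4 = 97

97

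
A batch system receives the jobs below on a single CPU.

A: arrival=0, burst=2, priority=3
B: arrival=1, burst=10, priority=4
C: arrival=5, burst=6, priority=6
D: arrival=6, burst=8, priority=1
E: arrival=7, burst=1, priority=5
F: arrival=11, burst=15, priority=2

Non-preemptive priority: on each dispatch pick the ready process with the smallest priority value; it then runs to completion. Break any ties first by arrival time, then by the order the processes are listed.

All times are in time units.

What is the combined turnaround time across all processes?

Schedule: | A 0-2 | B 2-12 | D 12-20 | F 20-35 | E 35-36 | C 36-42 |
Completion: A=2  B=12  C=42  D=20  E=36  F=35
Turnaround = completion − arrival: A=2, B=11, C=37, D=14, E=29, F=24
Total turnaround = 2 + 11 + 37 + 14 + 29 + 24 = 117

117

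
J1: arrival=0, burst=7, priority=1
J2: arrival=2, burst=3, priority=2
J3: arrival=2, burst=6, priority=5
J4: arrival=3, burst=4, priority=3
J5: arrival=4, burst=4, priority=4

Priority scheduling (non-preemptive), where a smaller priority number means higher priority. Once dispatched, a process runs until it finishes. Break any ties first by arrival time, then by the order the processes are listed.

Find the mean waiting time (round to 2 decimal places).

7.60

Schedule: | J1 0-7 | J2 7-10 | J4 10-14 | J5 14-18 | J3 18-24 |
Completion: J1=7  J2=10  J3=24  J4=14  J5=18
Turnaround (C−A): J1=7  J2=8  J3=22  J4=11  J5=14
Waiting times: J1=0, J2=5, J3=16, J4=7, J5=10
Average waiting = (0+5+16+7+10) / 5 = 38/5 = 7.60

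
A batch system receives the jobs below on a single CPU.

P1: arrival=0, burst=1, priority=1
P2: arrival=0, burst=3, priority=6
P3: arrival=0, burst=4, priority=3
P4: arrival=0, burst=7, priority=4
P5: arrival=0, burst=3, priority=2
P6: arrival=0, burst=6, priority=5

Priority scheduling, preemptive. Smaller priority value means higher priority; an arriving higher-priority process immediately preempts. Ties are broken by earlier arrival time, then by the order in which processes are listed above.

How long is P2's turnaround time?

24

Schedule: | P1 0-1 | P5 1-4 | P3 4-8 | P4 8-15 | P6 15-21 | P2 21-24 |
Completion: P1=1  P2=24  P3=8  P4=15  P5=4  P6=21
Turnaround (C−A): P1=1  P2=24  P3=8  P4=15  P5=4  P6=21
Turnaround(P2) = completion − arrival = 24 − 0 = 24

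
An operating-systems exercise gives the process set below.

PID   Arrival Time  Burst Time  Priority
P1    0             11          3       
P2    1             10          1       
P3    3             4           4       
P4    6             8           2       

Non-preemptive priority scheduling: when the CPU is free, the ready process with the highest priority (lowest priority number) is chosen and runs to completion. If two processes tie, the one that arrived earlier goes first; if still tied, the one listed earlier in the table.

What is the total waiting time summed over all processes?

Timeline: | P1 0-11 | P2 11-21 | P4 21-29 | P3 29-33 |
Completion: P1=11  P2=21  P3=33  P4=29
Waiting = turnaround − burst: P1=0, P2=10, P3=26, P4=15
Total waiting = 0 + 10 + 26 + 15 = 51

51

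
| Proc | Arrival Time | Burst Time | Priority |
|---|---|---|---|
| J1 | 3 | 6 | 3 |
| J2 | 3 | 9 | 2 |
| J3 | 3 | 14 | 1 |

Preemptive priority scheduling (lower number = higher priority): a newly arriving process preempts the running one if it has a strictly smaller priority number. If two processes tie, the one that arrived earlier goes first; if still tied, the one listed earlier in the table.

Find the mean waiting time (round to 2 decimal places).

Gantt: | idle 0-3 | J3 3-17 | J2 17-26 | J1 26-32 |
Completion: J1=32  J2=26  J3=17
Turnaround (C−A): J1=29  J2=23  J3=14
Waiting times: J1=23, J2=14, J3=0
Average waiting = (23+14+0) / 3 = 37/3 = 12.33

12.33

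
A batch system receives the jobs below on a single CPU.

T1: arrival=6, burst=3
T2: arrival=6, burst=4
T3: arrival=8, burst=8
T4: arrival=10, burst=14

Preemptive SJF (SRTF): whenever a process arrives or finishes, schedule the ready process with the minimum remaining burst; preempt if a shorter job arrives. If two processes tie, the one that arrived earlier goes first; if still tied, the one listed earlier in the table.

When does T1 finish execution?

Timeline: | idle 0-6 | T1 6-9 | T2 9-13 | T3 13-21 | T4 21-35 |
Completion: T1=9  T2=13  T3=21  T4=35

9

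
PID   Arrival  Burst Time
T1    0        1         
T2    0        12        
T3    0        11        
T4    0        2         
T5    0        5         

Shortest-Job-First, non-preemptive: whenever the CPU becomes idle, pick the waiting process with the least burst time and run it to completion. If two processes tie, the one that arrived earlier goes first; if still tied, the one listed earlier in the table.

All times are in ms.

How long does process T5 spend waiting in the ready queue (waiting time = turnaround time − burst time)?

Gantt: | T1 0-1 | T4 1-3 | T5 3-8 | T3 8-19 | T2 19-31 |
Completion: T1=1  T2=31  T3=19  T4=3  T5=8
Turnaround (C−A): T1=1  T2=31  T3=19  T4=3  T5=8
Waiting(T5) = turnaround − burst = 8 − 5 = 3

3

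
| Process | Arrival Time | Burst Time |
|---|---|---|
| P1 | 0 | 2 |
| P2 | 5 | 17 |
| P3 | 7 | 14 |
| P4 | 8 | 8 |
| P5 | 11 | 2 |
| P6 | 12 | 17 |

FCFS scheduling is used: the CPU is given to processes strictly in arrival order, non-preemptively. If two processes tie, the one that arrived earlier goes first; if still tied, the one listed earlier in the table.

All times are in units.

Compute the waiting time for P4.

Gantt: | P1 0-2 | idle 2-5 | P2 5-22 | P3 22-36 | P4 36-44 | P5 44-46 | P6 46-63 |
Completion: P1=2  P2=22  P3=36  P4=44  P5=46  P6=63
Turnaround (C−A): P1=2  P2=17  P3=29  P4=36  P5=35  P6=51
Waiting(P4) = turnaround − burst = 36 − 8 = 28

28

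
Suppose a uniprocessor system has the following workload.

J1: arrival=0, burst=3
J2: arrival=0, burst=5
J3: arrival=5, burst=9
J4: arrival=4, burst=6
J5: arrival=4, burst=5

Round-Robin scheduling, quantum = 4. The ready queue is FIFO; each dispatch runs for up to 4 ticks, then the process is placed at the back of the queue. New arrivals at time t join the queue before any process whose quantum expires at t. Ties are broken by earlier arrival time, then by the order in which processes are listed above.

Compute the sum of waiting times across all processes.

55

Timeline: | J1 0-3 | J2 3-7 | J4 7-11 | J5 11-15 | J3 15-19 | J2 19-20 | J4 20-22 | J5 22-23 | J3 23-28 |
Completion: J1=3  J2=20  J3=28  J4=22  J5=23
Waiting = turnaround − burst: J1=0, J2=15, J3=14, J4=12, J5=14
Total waiting = 0 + 15 + 14 + 12 + 14 = 55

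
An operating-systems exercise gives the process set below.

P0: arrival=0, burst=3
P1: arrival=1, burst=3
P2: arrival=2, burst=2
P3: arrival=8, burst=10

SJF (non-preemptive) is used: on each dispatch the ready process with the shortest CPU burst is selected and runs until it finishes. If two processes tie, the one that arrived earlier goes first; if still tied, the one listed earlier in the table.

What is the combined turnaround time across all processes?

23

Schedule: | P0 0-3 | P2 3-5 | P1 5-8 | P3 8-18 |
Completion: P0=3  P1=8  P2=5  P3=18
Turnaround = completion − arrival: P0=3, P1=7, P2=3, P3=10
Total turnaround = 3 + 7 + 3 + 10 = 23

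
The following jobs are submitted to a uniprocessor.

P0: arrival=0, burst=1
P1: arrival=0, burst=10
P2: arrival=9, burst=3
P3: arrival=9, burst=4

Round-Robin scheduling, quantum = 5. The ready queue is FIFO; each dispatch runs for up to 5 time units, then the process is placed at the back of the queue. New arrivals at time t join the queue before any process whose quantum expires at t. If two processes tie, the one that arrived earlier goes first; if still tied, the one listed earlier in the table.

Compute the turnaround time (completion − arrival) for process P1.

Gantt: | P0 0-1 | P1 1-11 | P2 11-14 | P3 14-18 |
Completion: P0=1  P1=11  P2=14  P3=18
Turnaround (C−A): P0=1  P1=11  P2=5  P3=9
Turnaround(P1) = completion − arrival = 11 − 0 = 11

11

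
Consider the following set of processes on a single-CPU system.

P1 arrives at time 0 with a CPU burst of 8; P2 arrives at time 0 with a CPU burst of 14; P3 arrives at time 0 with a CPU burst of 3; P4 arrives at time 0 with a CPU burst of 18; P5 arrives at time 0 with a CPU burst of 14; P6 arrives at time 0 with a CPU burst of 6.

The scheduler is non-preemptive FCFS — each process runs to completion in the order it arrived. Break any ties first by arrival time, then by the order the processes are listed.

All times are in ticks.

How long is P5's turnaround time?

Timeline: | P1 0-8 | P2 8-22 | P3 22-25 | P4 25-43 | P5 43-57 | P6 57-63 |
Completion: P1=8  P2=22  P3=25  P4=43  P5=57  P6=63
Turnaround (C−A): P1=8  P2=22  P3=25  P4=43  P5=57  P6=63
Turnaround(P5) = completion − arrival = 57 − 0 = 57

57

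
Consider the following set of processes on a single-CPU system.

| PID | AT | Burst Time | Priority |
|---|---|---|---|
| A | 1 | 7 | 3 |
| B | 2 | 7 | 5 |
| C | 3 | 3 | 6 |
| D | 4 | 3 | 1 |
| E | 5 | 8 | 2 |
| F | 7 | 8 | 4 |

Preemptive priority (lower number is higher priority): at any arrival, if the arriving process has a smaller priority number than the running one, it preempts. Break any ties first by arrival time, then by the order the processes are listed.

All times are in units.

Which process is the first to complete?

D

Schedule: | idle 0-1 | A 1-4 | D 4-7 | E 7-15 | A 15-19 | F 19-27 | B 27-34 | C 34-37 |
Completion: A=19  B=34  C=37  D=7  E=15  F=27
Turnaround (C−A): A=18  B=32  C=34  D=3  E=10  F=20
Finish order: D → E → A → F → B → C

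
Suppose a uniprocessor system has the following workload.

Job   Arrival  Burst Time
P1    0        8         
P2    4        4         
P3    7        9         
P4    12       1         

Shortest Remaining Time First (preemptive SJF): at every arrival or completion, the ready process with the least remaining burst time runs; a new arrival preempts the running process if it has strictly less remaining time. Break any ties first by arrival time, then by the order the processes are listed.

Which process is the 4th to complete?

P3

Gantt: | P1 0-8 | P2 8-12 | P4 12-13 | P3 13-22 |
Completion: P1=8  P2=12  P3=22  P4=13
Turnaround (C−A): P1=8  P2=8  P3=15  P4=1
Finish order: P1 → P2 → P4 → P3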